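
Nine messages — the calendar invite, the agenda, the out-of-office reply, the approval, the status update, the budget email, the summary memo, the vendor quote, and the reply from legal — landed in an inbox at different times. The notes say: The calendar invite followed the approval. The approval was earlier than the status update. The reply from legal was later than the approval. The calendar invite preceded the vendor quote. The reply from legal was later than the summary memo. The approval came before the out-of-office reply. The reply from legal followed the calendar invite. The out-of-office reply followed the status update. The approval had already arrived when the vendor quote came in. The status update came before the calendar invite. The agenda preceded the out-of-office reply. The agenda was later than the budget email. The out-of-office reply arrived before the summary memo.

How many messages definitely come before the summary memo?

5

Directly stated before the summary memo: the out-of-office reply.
The agenda reaches the summary memo via the agenda → the out-of-office reply → the summary memo.
The approval reaches the summary memo via the approval → the out-of-office reply → the summary memo.
The budget email reaches the summary memo via the budget email → the agenda → the out-of-office reply → the summary memo.
Likewise the status update reaches the summary memo by chaining the stated constraints.
No chain forces the calendar invite (or any of the others) ahead of the summary memo.
That's the agenda, the approval, the budget email, the out-of-office reply, and the status update — 5 in all.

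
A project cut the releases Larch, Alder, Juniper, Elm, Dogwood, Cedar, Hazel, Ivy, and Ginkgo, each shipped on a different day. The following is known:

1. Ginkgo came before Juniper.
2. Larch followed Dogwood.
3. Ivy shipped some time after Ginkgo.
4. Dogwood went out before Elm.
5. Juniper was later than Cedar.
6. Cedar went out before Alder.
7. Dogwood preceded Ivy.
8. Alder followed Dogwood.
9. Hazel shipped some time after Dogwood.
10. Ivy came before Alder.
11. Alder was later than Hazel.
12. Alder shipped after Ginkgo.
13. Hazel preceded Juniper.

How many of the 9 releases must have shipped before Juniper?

Directly stated before Juniper: Cedar, Ginkgo, and Hazel.
Dogwood reaches Juniper via Dogwood → Hazel → Juniper.
No chain forces Alder (or any of the others) ahead of Juniper.
That's Cedar, Dogwood, Ginkgo, and Hazel — 4 in all.

4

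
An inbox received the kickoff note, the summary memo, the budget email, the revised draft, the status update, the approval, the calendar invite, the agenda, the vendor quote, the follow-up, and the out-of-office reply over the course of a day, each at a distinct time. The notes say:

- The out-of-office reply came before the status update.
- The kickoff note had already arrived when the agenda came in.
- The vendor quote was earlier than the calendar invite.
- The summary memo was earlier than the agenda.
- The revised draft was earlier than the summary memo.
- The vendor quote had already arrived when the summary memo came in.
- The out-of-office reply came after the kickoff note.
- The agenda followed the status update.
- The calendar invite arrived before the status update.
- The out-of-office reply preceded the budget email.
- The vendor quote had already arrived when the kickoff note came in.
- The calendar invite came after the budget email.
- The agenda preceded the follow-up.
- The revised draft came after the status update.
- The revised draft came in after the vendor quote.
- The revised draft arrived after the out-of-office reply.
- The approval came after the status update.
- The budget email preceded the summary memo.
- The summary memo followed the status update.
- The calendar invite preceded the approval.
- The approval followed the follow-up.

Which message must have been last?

the approval

Every other message has a chain of constraints placing it before the approval, so the approval is last.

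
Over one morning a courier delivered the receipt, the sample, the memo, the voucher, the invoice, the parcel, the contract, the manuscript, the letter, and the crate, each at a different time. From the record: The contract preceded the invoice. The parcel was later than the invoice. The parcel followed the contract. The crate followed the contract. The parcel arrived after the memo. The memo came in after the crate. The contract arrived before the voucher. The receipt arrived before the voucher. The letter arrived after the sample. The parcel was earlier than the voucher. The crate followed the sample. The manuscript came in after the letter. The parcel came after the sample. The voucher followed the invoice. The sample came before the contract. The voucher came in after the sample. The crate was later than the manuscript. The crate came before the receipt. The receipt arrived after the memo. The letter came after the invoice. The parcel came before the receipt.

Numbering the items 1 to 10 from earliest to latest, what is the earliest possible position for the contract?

The sample must come before the contract — 1 forced predecessor.
Nothing else is forced ahead of the contract, so its earliest slot is position 1 + 1 = 2.

2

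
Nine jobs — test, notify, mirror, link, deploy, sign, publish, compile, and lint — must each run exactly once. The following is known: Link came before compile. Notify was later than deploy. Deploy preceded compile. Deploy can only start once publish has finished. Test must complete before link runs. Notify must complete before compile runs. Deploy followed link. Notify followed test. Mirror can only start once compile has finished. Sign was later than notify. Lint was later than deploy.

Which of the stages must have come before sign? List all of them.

deploy, link, notify, publish, test

Directly stated before sign: notify.
Deploy reaches sign via deploy → notify → sign.
Link reaches sign via link → deploy → notify → sign.
Publish reaches sign via publish → deploy → notify → sign.
Likewise test reaches sign by chaining the stated constraints.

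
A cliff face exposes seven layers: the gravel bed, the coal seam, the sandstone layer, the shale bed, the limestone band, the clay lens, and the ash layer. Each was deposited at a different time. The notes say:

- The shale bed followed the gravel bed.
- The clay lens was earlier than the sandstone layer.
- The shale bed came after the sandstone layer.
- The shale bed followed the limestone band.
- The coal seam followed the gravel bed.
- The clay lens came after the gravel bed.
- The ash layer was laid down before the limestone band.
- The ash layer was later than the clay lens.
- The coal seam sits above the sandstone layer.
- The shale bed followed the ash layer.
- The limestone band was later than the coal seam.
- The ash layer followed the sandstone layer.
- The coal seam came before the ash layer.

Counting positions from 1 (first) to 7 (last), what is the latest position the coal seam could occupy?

4

The coal seam must come before the ash layer, the limestone band, and the shale bed — 3 layers forced after it.
Everything else can be placed before the coal seam in some valid order, so the coal seam can sit as late as position 7 − 3 = 4.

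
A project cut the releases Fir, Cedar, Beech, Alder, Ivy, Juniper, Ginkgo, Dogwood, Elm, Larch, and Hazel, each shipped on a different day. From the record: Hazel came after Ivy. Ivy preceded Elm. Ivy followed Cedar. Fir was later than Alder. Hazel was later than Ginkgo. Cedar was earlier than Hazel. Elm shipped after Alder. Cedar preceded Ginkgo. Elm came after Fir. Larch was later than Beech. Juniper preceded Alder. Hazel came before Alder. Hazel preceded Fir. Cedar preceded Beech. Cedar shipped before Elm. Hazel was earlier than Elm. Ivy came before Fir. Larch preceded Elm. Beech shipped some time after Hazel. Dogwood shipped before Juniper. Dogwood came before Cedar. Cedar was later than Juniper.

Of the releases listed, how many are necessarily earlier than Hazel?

5

Directly stated before Hazel: Cedar, Ginkgo, and Ivy.
Dogwood reaches Hazel via Dogwood → Cedar → Hazel.
Juniper reaches Hazel via Juniper → Cedar → Hazel.
No chain forces Alder (or any of the others) ahead of Hazel.
That's Cedar, Dogwood, Ginkgo, Ivy, and Juniper — 5 in all.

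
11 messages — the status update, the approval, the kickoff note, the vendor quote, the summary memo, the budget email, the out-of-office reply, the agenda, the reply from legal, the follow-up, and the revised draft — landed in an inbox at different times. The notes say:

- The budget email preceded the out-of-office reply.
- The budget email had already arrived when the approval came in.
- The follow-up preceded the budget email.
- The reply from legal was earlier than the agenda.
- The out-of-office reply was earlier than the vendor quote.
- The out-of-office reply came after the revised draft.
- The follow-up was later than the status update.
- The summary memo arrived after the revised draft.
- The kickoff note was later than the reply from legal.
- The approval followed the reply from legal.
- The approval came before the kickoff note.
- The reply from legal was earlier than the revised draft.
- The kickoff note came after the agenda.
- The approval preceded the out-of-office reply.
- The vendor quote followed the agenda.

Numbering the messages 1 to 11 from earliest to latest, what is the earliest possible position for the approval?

The budget email, the follow-up, the reply from legal, and the status update must all come before the approval — 4 forced predecessors.
Nothing else is forced ahead of the approval, so its earliest slot is position 4 + 1 = 5.

5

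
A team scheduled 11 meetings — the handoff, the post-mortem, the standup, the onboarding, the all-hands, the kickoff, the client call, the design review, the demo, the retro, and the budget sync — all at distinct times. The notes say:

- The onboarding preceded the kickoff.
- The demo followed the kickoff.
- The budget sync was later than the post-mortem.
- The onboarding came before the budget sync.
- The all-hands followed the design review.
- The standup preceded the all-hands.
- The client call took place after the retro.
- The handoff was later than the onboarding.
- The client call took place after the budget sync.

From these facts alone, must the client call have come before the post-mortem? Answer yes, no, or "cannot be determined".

no

Tracing the constraints gives the post-mortem → the budget sync → the client call, so the post-mortem must come before the client call.
That means the client call cannot be before the post-mortem.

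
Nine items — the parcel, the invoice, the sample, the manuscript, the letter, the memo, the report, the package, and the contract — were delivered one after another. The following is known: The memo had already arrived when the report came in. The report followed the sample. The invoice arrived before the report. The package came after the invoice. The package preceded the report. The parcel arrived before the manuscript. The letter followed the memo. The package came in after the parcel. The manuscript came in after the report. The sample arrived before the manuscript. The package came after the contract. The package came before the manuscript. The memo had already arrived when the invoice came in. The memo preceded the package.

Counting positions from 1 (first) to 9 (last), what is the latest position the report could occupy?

8

The report must come before the manuscript — 1 item forced after it.
Everything else can be placed before the report in some valid order, so the report can sit as late as position 9 − 1 = 8.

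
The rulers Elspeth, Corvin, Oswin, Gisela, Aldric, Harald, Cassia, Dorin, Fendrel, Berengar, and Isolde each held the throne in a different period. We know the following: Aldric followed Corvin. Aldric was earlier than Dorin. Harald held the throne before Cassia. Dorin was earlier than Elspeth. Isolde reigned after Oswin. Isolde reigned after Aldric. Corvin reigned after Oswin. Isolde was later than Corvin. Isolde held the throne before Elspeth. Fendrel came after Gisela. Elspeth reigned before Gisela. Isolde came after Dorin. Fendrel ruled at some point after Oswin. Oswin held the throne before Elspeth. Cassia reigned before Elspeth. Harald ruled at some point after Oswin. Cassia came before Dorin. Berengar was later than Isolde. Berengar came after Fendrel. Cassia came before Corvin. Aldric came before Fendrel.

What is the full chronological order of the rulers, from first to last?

The constraints fix every adjacent pair, so only one ordering works:
Oswin → Harald → Cassia → Corvin → Aldric → Dorin → Isolde → Elspeth → Gisela → Fendrel → Berengar.

Oswin, Harald, Cassia, Corvin, Aldric, Dorin, Isolde, Elspeth, Gisela, Fendrel, Berengar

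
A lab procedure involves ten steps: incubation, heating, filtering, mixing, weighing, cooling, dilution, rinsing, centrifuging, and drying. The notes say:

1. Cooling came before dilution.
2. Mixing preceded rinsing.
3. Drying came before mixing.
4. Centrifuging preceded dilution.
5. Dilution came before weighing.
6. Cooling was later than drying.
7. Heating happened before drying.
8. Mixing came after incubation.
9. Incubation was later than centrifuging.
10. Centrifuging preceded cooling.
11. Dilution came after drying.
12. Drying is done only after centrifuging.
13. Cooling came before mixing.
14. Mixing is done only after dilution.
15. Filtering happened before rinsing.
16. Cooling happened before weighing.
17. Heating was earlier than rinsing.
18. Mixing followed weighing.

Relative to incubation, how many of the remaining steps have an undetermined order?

6

Forced before incubation: centrifuging; forced after incubation: mixing and rinsing.
That leaves cooling, dilution, drying, filtering, heating, and weighing with no forced order relative to incubation — 6.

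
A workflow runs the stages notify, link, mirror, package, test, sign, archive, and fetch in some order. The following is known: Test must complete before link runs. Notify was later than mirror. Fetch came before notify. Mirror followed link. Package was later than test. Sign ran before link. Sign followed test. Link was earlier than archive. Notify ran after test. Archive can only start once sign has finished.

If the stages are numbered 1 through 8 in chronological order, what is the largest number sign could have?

4

Sign must come before archive, link, mirror, and notify — 4 stages forced after it.
Everything else can be placed before sign in some valid order, so sign can sit as late as position 8 − 4 = 4.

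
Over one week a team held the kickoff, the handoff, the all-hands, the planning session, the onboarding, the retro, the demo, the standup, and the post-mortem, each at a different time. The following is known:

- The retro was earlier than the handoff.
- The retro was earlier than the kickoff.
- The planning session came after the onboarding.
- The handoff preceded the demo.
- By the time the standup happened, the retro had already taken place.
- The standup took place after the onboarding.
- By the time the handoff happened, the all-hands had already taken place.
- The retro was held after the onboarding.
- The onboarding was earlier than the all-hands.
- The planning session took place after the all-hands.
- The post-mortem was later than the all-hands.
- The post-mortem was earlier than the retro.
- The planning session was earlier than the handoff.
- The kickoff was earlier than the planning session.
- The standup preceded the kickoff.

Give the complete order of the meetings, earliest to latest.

the onboarding, the all-hands, the post-mortem, the retro, the standup, the kickoff, the planning session, the handoff, the demo

The constraints fix every adjacent pair, so only one ordering works:
the onboarding → the all-hands → the post-mortem → the retro → the standup → the kickoff → the planning session → the handoff → the demo.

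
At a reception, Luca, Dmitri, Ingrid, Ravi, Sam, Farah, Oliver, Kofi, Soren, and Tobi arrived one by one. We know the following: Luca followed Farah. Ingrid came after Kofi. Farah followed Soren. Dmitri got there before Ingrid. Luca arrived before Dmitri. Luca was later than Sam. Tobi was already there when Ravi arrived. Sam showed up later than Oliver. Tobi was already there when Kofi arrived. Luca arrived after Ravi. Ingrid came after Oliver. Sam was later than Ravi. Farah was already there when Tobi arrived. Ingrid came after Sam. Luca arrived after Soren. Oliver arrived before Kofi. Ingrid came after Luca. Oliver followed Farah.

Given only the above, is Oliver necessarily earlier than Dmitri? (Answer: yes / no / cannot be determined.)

yes

Chain the constraints: Oliver → Sam → Luca → Dmitri. Each link is directly stated, so Oliver comes before Dmitri.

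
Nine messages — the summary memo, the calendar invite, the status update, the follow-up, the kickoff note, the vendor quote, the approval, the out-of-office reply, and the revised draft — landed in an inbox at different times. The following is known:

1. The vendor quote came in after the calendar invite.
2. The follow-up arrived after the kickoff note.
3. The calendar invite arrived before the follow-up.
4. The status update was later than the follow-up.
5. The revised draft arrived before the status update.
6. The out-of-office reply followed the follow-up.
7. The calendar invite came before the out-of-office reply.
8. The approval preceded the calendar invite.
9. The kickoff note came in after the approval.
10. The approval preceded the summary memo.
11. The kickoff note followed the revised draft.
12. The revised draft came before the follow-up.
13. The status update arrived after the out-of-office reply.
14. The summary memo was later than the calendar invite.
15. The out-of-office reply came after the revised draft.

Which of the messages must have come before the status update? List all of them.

the approval, the calendar invite, the follow-up, the kickoff note, the out-of-office reply, the revised draft

Directly stated before the status update: the follow-up, the out-of-office reply, and the revised draft.
The approval reaches the status update via the approval → the kickoff note → the follow-up → the status update.
The calendar invite reaches the status update via the calendar invite → the out-of-office reply → the status update.
The kickoff note reaches the status update via the kickoff note → the follow-up → the status update.
No chain forces the vendor quote (or any of the others) ahead of the status update.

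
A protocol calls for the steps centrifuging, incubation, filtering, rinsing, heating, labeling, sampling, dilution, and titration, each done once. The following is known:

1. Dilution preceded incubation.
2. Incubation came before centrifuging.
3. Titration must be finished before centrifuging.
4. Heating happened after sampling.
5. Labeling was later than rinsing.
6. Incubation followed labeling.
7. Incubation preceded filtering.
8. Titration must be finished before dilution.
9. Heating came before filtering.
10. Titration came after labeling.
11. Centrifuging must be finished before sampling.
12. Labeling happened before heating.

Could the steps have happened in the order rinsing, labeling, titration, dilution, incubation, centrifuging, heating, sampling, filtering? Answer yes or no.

The constraints require sampling before heating, but in the proposed sequence heating appears ahead of sampling. That one violation is enough.

no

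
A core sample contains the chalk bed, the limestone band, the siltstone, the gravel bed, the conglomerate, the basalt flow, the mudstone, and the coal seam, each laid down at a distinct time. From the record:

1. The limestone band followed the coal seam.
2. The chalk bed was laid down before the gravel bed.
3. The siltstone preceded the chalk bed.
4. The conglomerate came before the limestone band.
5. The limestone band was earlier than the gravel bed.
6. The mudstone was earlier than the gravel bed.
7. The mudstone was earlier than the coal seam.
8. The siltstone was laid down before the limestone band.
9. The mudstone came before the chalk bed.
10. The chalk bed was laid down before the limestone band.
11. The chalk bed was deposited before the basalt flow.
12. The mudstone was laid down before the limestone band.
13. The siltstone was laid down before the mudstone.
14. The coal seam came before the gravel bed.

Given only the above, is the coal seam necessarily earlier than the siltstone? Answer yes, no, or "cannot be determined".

Tracing the constraints gives the siltstone → the mudstone → the coal seam, so the siltstone must come before the coal seam.
That means the coal seam cannot be before the siltstone.

no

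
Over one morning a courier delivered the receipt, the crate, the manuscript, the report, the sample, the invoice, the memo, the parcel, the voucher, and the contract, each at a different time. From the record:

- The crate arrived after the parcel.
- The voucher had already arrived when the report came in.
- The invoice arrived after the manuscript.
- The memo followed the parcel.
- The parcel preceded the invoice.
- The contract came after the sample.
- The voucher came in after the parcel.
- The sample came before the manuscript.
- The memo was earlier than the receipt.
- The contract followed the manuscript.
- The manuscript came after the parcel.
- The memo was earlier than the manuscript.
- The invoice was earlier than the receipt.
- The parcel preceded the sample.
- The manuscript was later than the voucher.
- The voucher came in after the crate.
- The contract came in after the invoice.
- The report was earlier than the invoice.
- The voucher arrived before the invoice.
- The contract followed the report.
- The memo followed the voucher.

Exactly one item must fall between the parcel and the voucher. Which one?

the crate

Tracing the constraints gives the parcel → the crate → the voucher, so the crate sits after the parcel and before the voucher.
No other item is forced both after the parcel and before the voucher.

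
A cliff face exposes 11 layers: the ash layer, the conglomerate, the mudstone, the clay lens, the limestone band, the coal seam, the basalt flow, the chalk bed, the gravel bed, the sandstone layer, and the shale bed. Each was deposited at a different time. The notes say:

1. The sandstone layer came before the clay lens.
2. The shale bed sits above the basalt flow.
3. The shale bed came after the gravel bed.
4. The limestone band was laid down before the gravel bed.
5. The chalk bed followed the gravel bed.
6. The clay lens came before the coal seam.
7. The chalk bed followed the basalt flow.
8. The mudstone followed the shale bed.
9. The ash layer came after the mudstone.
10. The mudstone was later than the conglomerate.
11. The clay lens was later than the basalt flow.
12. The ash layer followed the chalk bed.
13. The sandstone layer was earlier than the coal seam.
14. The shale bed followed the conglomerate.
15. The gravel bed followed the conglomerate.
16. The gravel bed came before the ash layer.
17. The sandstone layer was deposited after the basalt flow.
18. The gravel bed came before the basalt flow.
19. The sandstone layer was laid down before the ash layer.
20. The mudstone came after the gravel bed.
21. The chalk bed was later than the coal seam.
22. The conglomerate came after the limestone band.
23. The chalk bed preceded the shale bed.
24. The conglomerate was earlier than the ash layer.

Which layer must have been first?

the limestone band

The limestone band has a chain of constraints placing it before every other layer, so the limestone band must be first.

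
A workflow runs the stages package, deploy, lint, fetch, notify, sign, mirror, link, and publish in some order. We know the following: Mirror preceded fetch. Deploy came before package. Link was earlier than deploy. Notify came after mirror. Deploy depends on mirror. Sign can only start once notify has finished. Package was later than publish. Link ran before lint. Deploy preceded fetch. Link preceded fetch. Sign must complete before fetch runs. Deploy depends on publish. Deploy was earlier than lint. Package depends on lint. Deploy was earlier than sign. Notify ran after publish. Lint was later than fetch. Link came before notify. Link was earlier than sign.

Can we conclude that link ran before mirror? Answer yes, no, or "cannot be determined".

cannot be determined

No chain of stated constraints runs from link to mirror, and none runs from mirror to link either.
So the relative order of link and mirror is not fixed by the given facts.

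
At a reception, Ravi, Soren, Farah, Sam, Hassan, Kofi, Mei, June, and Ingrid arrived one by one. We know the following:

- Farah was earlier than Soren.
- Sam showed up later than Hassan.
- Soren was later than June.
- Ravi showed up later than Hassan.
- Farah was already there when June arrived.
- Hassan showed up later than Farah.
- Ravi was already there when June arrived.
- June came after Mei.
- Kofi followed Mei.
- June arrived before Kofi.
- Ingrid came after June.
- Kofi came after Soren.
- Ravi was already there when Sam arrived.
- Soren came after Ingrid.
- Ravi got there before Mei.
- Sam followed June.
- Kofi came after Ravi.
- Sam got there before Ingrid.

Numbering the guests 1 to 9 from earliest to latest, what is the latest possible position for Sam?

Sam must come before Ingrid, Kofi, and Soren — 3 guests forced after them.
Everything else can be placed before Sam in some valid order, so Sam can sit as late as position 9 − 3 = 6.

6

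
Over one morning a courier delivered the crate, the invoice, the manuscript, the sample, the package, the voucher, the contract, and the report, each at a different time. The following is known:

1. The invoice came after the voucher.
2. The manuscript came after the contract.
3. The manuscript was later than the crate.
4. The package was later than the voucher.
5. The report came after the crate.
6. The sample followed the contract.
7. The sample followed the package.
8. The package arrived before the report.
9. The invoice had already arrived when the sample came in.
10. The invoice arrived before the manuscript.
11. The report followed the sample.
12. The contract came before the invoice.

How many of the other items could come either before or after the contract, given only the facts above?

3

Forced after the contract: the invoice, the manuscript, the report, and the sample.
That leaves the crate, the package, and the voucher with no forced order relative to the contract — 3.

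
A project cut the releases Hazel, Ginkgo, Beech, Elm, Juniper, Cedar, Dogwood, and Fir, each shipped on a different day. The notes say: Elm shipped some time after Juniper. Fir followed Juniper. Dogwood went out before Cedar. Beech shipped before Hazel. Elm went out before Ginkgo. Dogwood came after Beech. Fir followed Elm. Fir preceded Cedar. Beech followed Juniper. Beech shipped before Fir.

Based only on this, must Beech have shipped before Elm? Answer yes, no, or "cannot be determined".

cannot be determined

No chain of stated constraints runs from Beech to Elm, and none runs from Elm to Beech either.
So the relative order of Beech and Elm is not fixed by the given facts.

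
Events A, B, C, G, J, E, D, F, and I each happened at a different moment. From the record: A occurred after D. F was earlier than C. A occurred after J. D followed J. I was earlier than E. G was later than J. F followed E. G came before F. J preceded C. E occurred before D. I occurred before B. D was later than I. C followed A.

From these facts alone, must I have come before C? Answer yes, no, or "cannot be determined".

yes

Chain the constraints: I → D → A → C. Each link is directly stated, so I comes before C.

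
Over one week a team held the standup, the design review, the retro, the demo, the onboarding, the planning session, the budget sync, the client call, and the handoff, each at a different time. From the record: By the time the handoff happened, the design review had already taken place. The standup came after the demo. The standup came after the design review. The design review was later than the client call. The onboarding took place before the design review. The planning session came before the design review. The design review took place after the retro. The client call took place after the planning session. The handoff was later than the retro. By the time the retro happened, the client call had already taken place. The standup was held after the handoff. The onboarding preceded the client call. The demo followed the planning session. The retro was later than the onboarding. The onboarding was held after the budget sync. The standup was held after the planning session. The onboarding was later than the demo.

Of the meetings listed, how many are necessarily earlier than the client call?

Directly stated before the client call: the onboarding and the planning session.
The budget sync reaches the client call via the budget sync → the onboarding → the client call.
The demo reaches the client call via the demo → the onboarding → the client call.
No chain forces the handoff (or any of the others) ahead of the client call.
That's the budget sync, the demo, the onboarding, and the planning session — 4 in all.

4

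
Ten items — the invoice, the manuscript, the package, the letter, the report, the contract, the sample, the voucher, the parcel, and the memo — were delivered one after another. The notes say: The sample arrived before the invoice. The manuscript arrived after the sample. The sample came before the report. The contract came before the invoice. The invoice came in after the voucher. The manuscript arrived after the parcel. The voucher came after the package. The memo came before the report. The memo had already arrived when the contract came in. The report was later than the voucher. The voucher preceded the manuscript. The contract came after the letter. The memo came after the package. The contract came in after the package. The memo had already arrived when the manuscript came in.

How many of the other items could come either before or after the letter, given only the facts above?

Forced after the letter: the contract and the invoice.
That leaves the manuscript, the memo, the package, the parcel, the report, the sample, and the voucher with no forced order relative to the letter — 7.

7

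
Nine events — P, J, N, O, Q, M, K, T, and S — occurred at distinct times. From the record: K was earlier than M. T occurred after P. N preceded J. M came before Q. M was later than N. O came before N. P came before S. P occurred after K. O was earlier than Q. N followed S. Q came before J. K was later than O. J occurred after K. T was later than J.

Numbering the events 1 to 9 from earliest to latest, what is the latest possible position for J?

8

J must come before T — 1 event forced after it.
Everything else can be placed before J in some valid order, so J can sit as late as position 9 − 1 = 8.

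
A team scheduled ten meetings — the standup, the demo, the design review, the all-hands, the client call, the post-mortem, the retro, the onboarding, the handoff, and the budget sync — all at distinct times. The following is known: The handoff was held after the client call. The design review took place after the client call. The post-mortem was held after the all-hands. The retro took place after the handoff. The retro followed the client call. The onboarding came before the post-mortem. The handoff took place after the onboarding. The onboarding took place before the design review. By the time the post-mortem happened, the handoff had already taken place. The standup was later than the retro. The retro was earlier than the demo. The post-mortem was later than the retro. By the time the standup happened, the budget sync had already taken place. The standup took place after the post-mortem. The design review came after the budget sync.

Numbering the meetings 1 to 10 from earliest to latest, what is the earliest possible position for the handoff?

The client call and the onboarding must both come before the handoff — 2 forced predecessors.
Nothing else is forced ahead of the handoff, so its earliest slot is position 2 + 1 = 3.

3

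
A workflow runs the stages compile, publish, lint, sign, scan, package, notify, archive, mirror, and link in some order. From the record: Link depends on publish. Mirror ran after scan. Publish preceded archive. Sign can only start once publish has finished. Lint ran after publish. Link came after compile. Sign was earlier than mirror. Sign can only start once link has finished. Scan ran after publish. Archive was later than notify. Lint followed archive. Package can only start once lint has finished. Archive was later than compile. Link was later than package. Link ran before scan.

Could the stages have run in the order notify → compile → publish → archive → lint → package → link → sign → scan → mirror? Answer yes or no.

yes

Check each stated constraint against the proposed order — e.g. compile is ahead of link; publish is ahead of scan. Every pair is in the required order; nothing is violated.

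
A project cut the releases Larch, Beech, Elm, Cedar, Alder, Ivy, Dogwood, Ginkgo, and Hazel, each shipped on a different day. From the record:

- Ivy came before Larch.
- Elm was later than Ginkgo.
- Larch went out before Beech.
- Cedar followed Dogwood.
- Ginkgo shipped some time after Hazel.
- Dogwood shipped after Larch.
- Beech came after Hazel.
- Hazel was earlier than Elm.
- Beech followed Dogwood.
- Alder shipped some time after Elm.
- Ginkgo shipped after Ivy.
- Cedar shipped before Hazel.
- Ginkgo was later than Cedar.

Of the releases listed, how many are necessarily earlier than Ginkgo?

Directly stated before Ginkgo: Cedar, Hazel, and Ivy.
Dogwood reaches Ginkgo via Dogwood → Cedar → Ginkgo.
Larch reaches Ginkgo via Larch → Dogwood → Cedar → Ginkgo.
No chain forces Elm (or any of the others) ahead of Ginkgo.
That's Cedar, Dogwood, Hazel, Ivy, and Larch — 5 in all.

5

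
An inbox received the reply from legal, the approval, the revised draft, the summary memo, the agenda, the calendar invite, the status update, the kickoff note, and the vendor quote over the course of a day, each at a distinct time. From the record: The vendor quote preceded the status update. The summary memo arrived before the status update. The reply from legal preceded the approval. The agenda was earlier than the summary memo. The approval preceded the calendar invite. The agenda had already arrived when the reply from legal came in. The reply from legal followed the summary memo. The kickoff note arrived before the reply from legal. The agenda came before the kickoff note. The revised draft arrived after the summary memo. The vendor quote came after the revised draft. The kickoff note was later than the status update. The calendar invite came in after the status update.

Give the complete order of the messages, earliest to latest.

the agenda, the summary memo, the revised draft, the vendor quote, the status update, the kickoff note, the reply from legal, the approval, the calendar invite

The constraints fix every adjacent pair, so only one ordering works:
the agenda → the summary memo → the revised draft → the vendor quote → the status update → the kickoff note → the reply from legal → the approval → the calendar invite.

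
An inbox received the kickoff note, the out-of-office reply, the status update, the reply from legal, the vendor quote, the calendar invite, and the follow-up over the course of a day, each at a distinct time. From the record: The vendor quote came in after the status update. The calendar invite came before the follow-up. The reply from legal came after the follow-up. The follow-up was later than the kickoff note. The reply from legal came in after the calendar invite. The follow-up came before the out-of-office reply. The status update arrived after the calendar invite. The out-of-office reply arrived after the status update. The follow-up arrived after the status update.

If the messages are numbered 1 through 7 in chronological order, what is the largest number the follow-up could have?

The follow-up must come before the out-of-office reply and the reply from legal — 2 messages forced after it.
Everything else can be placed before the follow-up in some valid order, so the follow-up can sit as late as position 7 − 2 = 5.

5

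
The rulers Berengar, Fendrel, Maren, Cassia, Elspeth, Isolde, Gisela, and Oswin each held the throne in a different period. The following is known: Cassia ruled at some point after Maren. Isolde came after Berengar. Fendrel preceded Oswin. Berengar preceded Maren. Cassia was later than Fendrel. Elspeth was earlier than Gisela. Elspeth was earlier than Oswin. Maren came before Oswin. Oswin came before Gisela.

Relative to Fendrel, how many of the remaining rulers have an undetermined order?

4

Forced after Fendrel: Cassia, Gisela, and Oswin.
That leaves Berengar, Elspeth, Isolde, and Maren with no forced order relative to Fendrel — 4.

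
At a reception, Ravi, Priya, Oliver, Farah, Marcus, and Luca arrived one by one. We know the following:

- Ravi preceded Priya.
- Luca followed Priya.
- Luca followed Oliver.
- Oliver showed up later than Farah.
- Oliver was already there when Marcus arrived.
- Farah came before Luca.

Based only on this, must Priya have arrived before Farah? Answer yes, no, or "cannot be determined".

cannot be determined

No chain of stated constraints runs from Priya to Farah, and none runs from Farah to Priya either.
So the relative order of Priya and Farah is not fixed by the given facts.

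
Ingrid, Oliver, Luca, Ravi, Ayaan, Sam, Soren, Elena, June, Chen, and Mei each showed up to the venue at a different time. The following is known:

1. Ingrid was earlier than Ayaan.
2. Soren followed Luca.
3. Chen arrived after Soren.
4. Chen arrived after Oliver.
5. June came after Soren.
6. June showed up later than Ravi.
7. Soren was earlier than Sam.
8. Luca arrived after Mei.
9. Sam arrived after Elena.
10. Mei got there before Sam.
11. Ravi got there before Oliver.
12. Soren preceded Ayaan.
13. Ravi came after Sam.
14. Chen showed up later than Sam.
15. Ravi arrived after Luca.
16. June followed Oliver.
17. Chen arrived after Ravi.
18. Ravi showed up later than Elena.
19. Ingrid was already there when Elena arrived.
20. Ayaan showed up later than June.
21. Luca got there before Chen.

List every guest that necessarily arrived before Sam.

Elena, Ingrid, Luca, Mei, Soren

Directly stated before Sam: Elena, Mei, and Soren.
Ingrid reaches Sam via Ingrid → Elena → Sam.
Luca reaches Sam via Luca → Soren → Sam.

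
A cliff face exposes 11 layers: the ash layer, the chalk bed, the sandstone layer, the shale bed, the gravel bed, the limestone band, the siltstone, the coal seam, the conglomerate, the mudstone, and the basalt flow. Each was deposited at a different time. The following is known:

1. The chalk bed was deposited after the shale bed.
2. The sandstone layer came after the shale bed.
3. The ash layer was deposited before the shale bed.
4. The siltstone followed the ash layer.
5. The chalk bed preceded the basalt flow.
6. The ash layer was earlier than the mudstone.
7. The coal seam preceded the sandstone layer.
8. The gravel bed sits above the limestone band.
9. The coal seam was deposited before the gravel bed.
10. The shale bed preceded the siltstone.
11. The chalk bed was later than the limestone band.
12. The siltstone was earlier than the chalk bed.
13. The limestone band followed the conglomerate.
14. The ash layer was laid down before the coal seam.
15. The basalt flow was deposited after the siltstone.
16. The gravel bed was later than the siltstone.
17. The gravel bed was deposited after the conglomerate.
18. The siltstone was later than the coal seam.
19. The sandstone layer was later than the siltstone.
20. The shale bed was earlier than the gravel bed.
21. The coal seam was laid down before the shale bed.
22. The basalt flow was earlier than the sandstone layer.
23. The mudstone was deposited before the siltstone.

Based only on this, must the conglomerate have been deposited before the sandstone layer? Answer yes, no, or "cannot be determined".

Chain the constraints: the conglomerate → the limestone band → the chalk bed → the basalt flow → the sandstone layer. Each link is directly stated, so the conglomerate comes before the sandstone layer.

yes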